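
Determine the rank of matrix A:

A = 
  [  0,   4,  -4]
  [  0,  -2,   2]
Row reduce:
R2 → R2 + (1/2)·R1
REF = 
  [  0,   4,  -4]
  [  0,   0,   0]
Pivot columns: 2 → 1 pivot.

rank(A) = 1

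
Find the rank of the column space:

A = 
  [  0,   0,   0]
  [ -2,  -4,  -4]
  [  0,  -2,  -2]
dim(Col(A)) = 2

Row reduce:
Swap R1 ↔ R2
Swap R2 ↔ R3
REF = 
  [ -2,  -4,  -4]
  [  0,  -2,  -2]
  [  0,   0,   0]
Pivot columns: 1, 2 → 2 pivots.
dim(Col(A)) = number of pivot columns = 2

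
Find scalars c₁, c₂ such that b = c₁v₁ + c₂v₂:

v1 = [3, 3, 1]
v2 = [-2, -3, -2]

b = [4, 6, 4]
c1 = 0, c2 = -2

b = 0·v1 + -2·v2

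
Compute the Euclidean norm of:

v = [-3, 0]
3

||v||₂ = √((-3)² + (0)²) = √9 = 3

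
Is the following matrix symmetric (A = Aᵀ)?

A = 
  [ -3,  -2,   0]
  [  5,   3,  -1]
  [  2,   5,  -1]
No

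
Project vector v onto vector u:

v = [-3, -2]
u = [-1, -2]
proj_u(v) = [-7/5, -14/5]

v·u = (-3)(-1) + (-2)(-2) = 7
u·u = (-1)² + (-2)² = 5
proj_u(v) = (v·u / u·u) × u = (7/5) × u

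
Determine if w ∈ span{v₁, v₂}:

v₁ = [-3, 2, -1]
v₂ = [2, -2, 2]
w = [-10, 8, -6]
Yes

Form the augmented matrix and row-reduce:
[v₁|v₂|w] = 
  [ -3,   2, -10]
  [  2,  -2,   8]
  [ -1,   2,  -6]
R2 → R2 + (2/3)·R1
R3 → R3 - (1/3)·R1
R3 → R3 + (2)·R2
REF = 
  [  -3,    2,  -10]
  [   0, -2/3,  4/3]
  [   0,    0,    0]

No row of the form [0 0 | nonzero], so the system is consistent. Back-substitution gives c₁ = 2, c₂ = -2: w = (2)·v₁ + (-2)·v₂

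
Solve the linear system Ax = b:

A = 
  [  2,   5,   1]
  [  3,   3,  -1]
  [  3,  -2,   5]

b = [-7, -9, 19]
Row reduce the augmented matrix [A|b]:
R2 → R2 - (3/2)·R1
R3 → R3 - (3/2)·R1
R3 → R3 - (19/9)·R2
REF = 
  [   2,    5,    1,   -7]
  [   0, -9/2, -5/2,  3/2]
  [   0,    0, 79/9, 79/3]

Back-substitution:
x₃ = (79/3) / (79/9) = 3
x₂ = (3/2 - (-5/2)(3)) / (-9/2) = -2
x₁ = (-7 - (5)(-2) - (1)(3)) / 2 = 0

x = [0, -2, 3]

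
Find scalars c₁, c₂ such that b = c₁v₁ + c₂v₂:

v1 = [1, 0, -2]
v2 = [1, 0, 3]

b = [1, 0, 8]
c1 = -1, c2 = 2

b = -1·v1 + 2·v2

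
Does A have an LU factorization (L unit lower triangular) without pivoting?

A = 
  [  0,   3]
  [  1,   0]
No.
A[1,1] = 0 but A[2,1] = 1 ≠ 0. Any LU with L unit lower triangular has (LU)[1,1] = U[1,1] and (LU)[2,1] = L[2,1]·U[1,1]; matching A forces U[1,1] = 0, which then forces (LU)[2,1] = 0 ≠ 1. A row swap (pivoting) is required.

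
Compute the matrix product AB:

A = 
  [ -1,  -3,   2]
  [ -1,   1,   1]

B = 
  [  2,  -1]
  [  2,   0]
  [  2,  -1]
A is 2×3 and B is 3×2, so AB is 2×2. Each entry is (row of A)·(column of B):
AB[1,1] = (-1)(2) + (-3)(2) + (2)(2) = -4
AB[1,2] = (-1)(-1) + (-3)(0) + (2)(-1) = -1
AB[2,1] = (-1)(2) + (1)(2) + (1)(2) = 2
AB[2,2] = (-1)(-1) + (1)(0) + (1)(-1) = 0

AB = 
  [ -4,  -1]
  [  2,   0]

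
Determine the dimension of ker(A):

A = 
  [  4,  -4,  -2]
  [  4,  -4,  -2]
nullity(A) = 2

Row reduce:
R2 → R2 - (1)·R1
REF = 
  [  4,  -4,  -2]
  [  0,   0,   0]
Pivot columns: 1 → 1 pivot.
rank(A) = 1, so nullity(A) = 3 - 1 = 2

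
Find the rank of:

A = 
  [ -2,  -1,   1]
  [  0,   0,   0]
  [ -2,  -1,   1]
rank(A) = 1

Row reduce:
R3 → R3 - (1)·R1
REF = 
  [ -2,  -1,   1]
  [  0,   0,   0]
  [  0,   0,   0]
Pivot columns: 1 → 1 pivot.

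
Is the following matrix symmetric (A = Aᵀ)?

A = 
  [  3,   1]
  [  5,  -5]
No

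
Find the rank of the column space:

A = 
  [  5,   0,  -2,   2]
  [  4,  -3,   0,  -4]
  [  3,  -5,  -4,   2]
Row reduce:
R2 → R2 - (4/5)·R1
R3 → R3 - (3/5)·R1
R3 → R3 - (5/3)·R2
REF = 
  [     5,      0,     -2,      2]
  [     0,     -3,    8/5,  -28/5]
  [     0,      0, -82/15, 152/15]
Pivot columns: 1, 2, 3 → 3 pivots.
dim(Col(A)) = number of pivot columns = 3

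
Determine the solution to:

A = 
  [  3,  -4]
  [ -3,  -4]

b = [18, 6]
Row reduce the augmented matrix [A|b]:
R2 → R2 + (1)·R1
REF = 
  [  3,  -4,  18]
  [  0,  -8,  24]

Back-substitution:
x₂ = 24 / (-8) = -3
x₁ = (18 - (-4)(-3)) / 3 = 2

x = [2, -3]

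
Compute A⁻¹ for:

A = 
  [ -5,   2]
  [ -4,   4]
det(A) = (-5)(4) - (2)(-4) = -12
For a 2×2 matrix, A⁻¹ = (1/det(A)) · [[d, -b], [-c, a]]
    = (-1/12) · [[4, -2], [4, -5]]

A⁻¹ = 
  [-1/3,  1/6]
  [-1/3, 5/12]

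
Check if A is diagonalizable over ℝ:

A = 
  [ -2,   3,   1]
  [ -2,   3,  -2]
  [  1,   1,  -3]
No

Characteristic polynomial: det(λI - A) = λ³ + 2λ² - 2λ + 15
By the rational root theorem any rational root is an integer dividing 15; none of those is a root, so p(λ) has no rational roots and hence (being an irreducible cubic) no repeated roots.
Discriminant of the cubic: Δ = -7587
Δ < 0 ⇒ one real eigenvalue and a complex-conjugate pair: λ ≈ -3.664, 0.8318 + 1.845i, 0.8318 - 1.845i
Has complex eigenvalues (not diagonalizable over ℝ).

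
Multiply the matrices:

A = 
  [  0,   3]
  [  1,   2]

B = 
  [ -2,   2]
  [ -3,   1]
A is 2×2 and B is 2×2, so AB is 2×2. Each entry is (row of A)·(column of B):
AB[1,1] = (0)(-2) + (3)(-3) = -9
AB[1,2] = (0)(2) + (3)(1) = 3
AB[2,1] = (1)(-2) + (2)(-3) = -8
AB[2,2] = (1)(2) + (2)(1) = 4

AB = 
  [ -9,   3]
  [ -8,   4]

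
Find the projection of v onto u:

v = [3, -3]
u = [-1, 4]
v·u = (3)(-1) + (-3)(4) = -15
u·u = (-1)² + (4)² = 17
proj_u(v) = (v·u / u·u) × u = (-15/17) × u

proj_u(v) = [15/17, -60/17]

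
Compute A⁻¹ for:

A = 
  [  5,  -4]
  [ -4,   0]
det(A) = (5)(0) - (-4)(-4) = -16
For a 2×2 matrix, A⁻¹ = (1/det(A)) · [[d, -b], [-c, a]]
    = (-1/16) · [[0, 4], [4, 5]]

A⁻¹ = 
  [    0,  -1/4]
  [ -1/4, -5/16]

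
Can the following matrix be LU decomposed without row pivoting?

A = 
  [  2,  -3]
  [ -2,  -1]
Yes.
A[1,1] = 2 ≠ 0, so Gaussian elimination proceeds without a row swap: multiplier ℓ₂₁ = (-2)/(2) = -1, and U[2,2] = -1 - (-1)(-3) = -4.
L = 
  [  1,   0]
  [ -1,   1]
U = 
  [  2,  -3]
  [  0,  -4]
Check row 2 of LU: [(-1)(2), (-1)(-3) + (-4)] = [-2, -1] = row 2 of A ✓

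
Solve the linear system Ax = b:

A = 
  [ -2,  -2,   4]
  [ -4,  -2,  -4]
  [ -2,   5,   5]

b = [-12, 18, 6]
Row reduce the augmented matrix [A|b]:
R2 → R2 - (2)·R1
R3 → R3 - (1)·R1
R3 → R3 - (7/2)·R2
REF = 
  [  -2,   -2,    4,  -12]
  [   0,    2,  -12,   42]
  [   0,    0,   43, -129]

Back-substitution:
x₃ = (-129) / 43 = -3
x₂ = (42 - (-12)(-3)) / 2 = 3
x₁ = (-12 - (-2)(3) - (4)(-3)) / (-2) = -3

x = [-3, 3, -3]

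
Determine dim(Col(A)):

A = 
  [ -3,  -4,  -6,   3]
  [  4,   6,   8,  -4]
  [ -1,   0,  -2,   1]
Row reduce:
R2 → R2 + (4/3)·R1
R3 → R3 - (1/3)·R1
R3 → R3 - (2)·R2
REF = 
  [ -3,  -4,  -6,   3]
  [  0, 2/3,   0,   0]
  [  0,   0,   0,   0]
Pivot columns: 1, 2 → 2 pivots.
dim(Col(A)) = number of pivot columns = 2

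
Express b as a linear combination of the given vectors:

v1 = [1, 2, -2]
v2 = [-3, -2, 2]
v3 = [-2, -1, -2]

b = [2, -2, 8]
c1 = -2, c2 = 0, c3 = -2

b = -2·v1 + 0·v2 + -2·v3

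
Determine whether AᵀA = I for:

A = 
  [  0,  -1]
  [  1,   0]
Yes

AᵀA = 
  [  1,   0]
  [  0,   1]
= I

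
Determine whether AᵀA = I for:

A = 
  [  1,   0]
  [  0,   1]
Yes

AᵀA = 
  [  1,   0]
  [  0,   1]
= I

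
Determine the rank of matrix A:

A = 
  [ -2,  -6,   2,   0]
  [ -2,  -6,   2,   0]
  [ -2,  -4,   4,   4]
rank(A) = 2

Row reduce:
R2 → R2 - (1)·R1
R3 → R3 - (1)·R1
Swap R2 ↔ R3
REF = 
  [ -2,  -6,   2,   0]
  [  0,   2,   2,   4]
  [  0,   0,   0,   0]
Pivot columns: 1, 2 → 2 pivots.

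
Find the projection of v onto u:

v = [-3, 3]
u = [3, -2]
proj_u(v) = [-45/13, 30/13]

v·u = (-3)(3) + (3)(-2) = -15
u·u = (3)² + (-2)² = 13
proj_u(v) = (v·u / u·u) × u = (-15/13) × u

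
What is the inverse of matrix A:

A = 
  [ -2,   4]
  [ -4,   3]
det(A) = (-2)(3) - (4)(-4) = 10
For a 2×2 matrix, A⁻¹ = (1/det(A)) · [[d, -b], [-c, a]]
    = (1/10) · [[3, -4], [4, -2]]

A⁻¹ = 
  [3/10, -2/5]
  [ 2/5, -1/5]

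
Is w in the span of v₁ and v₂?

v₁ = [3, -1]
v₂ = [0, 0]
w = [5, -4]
No

Form the augmented matrix and row-reduce:
[v₁|v₂|w] = 
  [  3,   0,   5]
  [ -1,   0,  -4]
R2 → R2 + (1/3)·R1
REF = 
  [   3,    0,    5]
  [   0,    0, -7/3]

Row 2 reads [0 0 | -7/3], i.e. 0 = -7/3, so the system is inconsistent and w ∉ span{v₁, v₂}.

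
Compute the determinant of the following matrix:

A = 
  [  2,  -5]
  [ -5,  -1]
For a 2×2 matrix, det = ad - bc = (2)(-1) - (-5)(-5) = -27

det(A) = -27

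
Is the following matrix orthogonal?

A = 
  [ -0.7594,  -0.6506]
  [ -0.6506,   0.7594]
Yes

AᵀA = 
  [  1,   0]
  [  0,   1]
≈ I (equal to I up to the 4-dp rounding of the entries)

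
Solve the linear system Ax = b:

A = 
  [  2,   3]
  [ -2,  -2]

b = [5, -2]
Row reduce the augmented matrix [A|b]:
R2 → R2 + (1)·R1
REF = 
  [  2,   3,   5]
  [  0,   1,   3]

Back-substitution:
x₂ = 3 / 1 = 3
x₁ = (5 - (3)(3)) / 2 = -2

x = [-2, 3]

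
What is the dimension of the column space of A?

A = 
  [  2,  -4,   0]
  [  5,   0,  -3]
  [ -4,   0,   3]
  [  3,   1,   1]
Row reduce:
R2 → R2 - (5/2)·R1
R3 → R3 + (2)·R1
R4 → R4 - (3/2)·R1
R3 → R3 + (4/5)·R2
R4 → R4 - (7/10)·R2
R4 → R4 - (31/6)·R3
REF = 
  [  2,  -4,   0]
  [  0,  10,  -3]
  [  0,   0, 3/5]
  [  0,   0,   0]
Pivot columns: 1, 2, 3 → 3 pivots.
dim(Col(A)) = number of pivot columns = 3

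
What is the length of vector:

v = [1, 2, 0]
2.236

||v||₂ = √((1)² + (2)² + (0)²) = √5 = 2.236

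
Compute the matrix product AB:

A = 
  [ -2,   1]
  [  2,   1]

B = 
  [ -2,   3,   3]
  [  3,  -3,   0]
A is 2×2 and B is 2×3, so AB is 2×3. Each entry is (row of A)·(column of B):
AB[1,1] = (-2)(-2) + (1)(3) = 7
AB[1,2] = (-2)(3) + (1)(-3) = -9
AB[1,3] = (-2)(3) + (1)(0) = -6
AB[2,1] = (2)(-2) + (1)(3) = -1
AB[2,2] = (2)(3) + (1)(-3) = 3
AB[2,3] = (2)(3) + (1)(0) = 6

AB = 
  [  7,  -9,  -6]
  [ -1,   3,   6]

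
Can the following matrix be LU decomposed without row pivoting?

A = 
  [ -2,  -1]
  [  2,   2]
Yes.
A[1,1] = -2 ≠ 0, so Gaussian elimination proceeds without a row swap: multiplier ℓ₂₁ = (2)/(-2) = -1, and U[2,2] = 2 - (-1)(-1) = 1.
L = 
  [  1,   0]
  [ -1,   1]
U = 
  [ -2,  -1]
  [  0,   1]
Check row 2 of LU: [(-1)(-2), (-1)(-1) + 1] = [2, 2] = row 2 of A ✓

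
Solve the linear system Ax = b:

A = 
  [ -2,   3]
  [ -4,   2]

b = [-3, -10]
Row reduce the augmented matrix [A|b]:
R2 → R2 - (2)·R1
REF = 
  [ -2,   3,  -3]
  [  0,  -4,  -4]

Back-substitution:
x₂ = (-4) / (-4) = 1
x₁ = (-3 - (3)(1)) / (-2) = 3

x = [3, 1]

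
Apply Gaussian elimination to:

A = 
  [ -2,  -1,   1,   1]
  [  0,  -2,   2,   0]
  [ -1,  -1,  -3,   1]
Row operations:
R3 → R3 - (1/2)·R1
R3 → R3 - (1/4)·R2

Resulting echelon form:
REF = 
  [ -2,  -1,   1,   1]
  [  0,  -2,   2,   0]
  [  0,   0,  -4, 1/2]

Rank = 3 (number of non-zero pivot rows).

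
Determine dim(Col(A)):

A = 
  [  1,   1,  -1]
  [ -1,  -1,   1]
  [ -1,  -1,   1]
dim(Col(A)) = 1

Row reduce:
R2 → R2 + (1)·R1
R3 → R3 + (1)·R1
REF = 
  [  1,   1,  -1]
  [  0,   0,   0]
  [  0,   0,   0]
Pivot columns: 1 → 1 pivot.
dim(Col(A)) = number of pivot columns = 1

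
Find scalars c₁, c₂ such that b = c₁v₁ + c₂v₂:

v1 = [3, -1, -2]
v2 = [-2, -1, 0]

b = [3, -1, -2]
c1 = 1, c2 = 0

b = 1·v1 + 0·v2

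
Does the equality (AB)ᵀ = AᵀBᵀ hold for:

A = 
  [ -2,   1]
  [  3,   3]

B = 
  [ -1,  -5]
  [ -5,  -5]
No

(AB)ᵀ = 
  [ -3, -18]
  [  5, -30]

AᵀBᵀ = 
  [-13,  -5]
  [-16, -20]

The two matrices differ, so (AB)ᵀ ≠ AᵀBᵀ in general. The correct identity is (AB)ᵀ = BᵀAᵀ.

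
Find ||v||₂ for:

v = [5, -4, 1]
6.481

||v||₂ = √((5)² + (-4)² + (1)²) = √42 = 6.481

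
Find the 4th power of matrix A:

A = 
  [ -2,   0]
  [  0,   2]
A^4 = 
  [ 16,   0]
  [  0,  16]

A² = A·A:
A²[1,1] = (-2)(-2) + (0)(0) = 4
A²[1,2] = (-2)(0) + (0)(2) = 0
A²[2,1] = (0)(-2) + (2)(0) = 0
A²[2,2] = (0)(0) + (2)(2) = 4
A² = 
  [  4,   0]
  [  0,   4]

A^3 = A^2·A:
A^3[1,1] = (4)(-2) + (0)(0) = -8
A^3[1,2] = (4)(0) + (0)(2) = 0
A^3[2,1] = (0)(-2) + (4)(0) = 0
A^3[2,2] = (0)(0) + (4)(2) = 8
A^3 = 
  [ -8,   0]
  [  0,   8]

A^4 = A^3·A:
A^4[1,1] = (-8)(-2) + (0)(0) = 16
A^4[1,2] = (-8)(0) + (0)(2) = 0
A^4[2,1] = (0)(-2) + (8)(0) = 0
A^4[2,2] = (0)(0) + (8)(2) = 16
A^4 = 
  [ 16,   0]
  [  0,  16]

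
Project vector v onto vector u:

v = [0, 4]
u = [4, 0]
v·u = (0)(4) + (4)(0) = 0
u·u = (4)² + (0)² = 16
proj_u(v) = (v·u / u·u) × u = (0/16) × u = (0) × u

proj_u(v) = [0, 0]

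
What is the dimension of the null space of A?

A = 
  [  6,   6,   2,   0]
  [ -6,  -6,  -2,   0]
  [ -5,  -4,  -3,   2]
nullity(A) = 2

Row reduce:
R2 → R2 + (1)·R1
R3 → R3 + (5/6)·R1
Swap R2 ↔ R3
REF = 
  [   6,    6,    2,    0]
  [   0,    1, -4/3,    2]
  [   0,    0,    0,    0]
Pivot columns: 1, 2 → 2 pivots.
rank(A) = 2, so nullity(A) = 4 - 2 = 2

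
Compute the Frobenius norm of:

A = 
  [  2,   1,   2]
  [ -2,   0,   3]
||A||_F = 4.69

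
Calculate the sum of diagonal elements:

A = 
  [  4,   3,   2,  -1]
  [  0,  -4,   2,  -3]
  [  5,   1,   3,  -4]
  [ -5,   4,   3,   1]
4

tr(A) = 4 + -4 + 3 + 1 = 4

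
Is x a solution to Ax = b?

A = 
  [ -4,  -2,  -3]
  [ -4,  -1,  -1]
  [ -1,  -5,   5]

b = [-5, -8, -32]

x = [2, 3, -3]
Yes

Ax = [-5, -8, -32] = b ✓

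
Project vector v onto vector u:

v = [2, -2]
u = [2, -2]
v·u = (2)(2) + (-2)(-2) = 8
u·u = (2)² + (-2)² = 8
proj_u(v) = (v·u / u·u) × u = (8/8) × u = (1) × u

proj_u(v) = [2, -2]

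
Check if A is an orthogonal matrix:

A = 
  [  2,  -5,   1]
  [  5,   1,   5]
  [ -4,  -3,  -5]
No

AᵀA = 
  [ 45,   7,  47]
  [  7,  35,  15]
  [ 47,  15,  51]
≠ I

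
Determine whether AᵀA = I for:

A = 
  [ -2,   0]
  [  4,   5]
No

AᵀA = 
  [ 20,  20]
  [ 20,  25]
≠ I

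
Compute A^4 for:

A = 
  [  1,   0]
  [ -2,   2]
A² = A·A:
A²[1,1] = (1)(1) + (0)(-2) = 1
A²[1,2] = (1)(0) + (0)(2) = 0
A²[2,1] = (-2)(1) + (2)(-2) = -6
A²[2,2] = (-2)(0) + (2)(2) = 4
A² = 
  [  1,   0]
  [ -6,   4]

A^3 = A^2·A:
A^3[1,1] = (1)(1) + (0)(-2) = 1
A^3[1,2] = (1)(0) + (0)(2) = 0
A^3[2,1] = (-6)(1) + (4)(-2) = -14
A^3[2,2] = (-6)(0) + (4)(2) = 8
A^3 = 
  [  1,   0]
  [-14,   8]

A^4 = A^3·A:
A^4[1,1] = (1)(1) + (0)(-2) = 1
A^4[1,2] = (1)(0) + (0)(2) = 0
A^4[2,1] = (-14)(1) + (8)(-2) = -30
A^4[2,2] = (-14)(0) + (8)(2) = 16
A^4 = 
  [  1,   0]
  [-30,  16]

Therefore
A^4 = 
  [  1,   0]
  [-30,  16]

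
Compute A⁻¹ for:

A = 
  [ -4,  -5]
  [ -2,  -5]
det(A) = (-4)(-5) - (-5)(-2) = 10
For a 2×2 matrix, A⁻¹ = (1/det(A)) · [[d, -b], [-c, a]]
    = (1/10) · [[-5, 5], [2, -4]]

A⁻¹ = 
  [-1/2,  1/2]
  [ 1/5, -2/5]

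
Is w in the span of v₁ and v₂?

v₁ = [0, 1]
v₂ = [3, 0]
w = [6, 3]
Yes

Form the augmented matrix and row-reduce:
[v₁|v₂|w] = 
  [  0,   3,   6]
  [  1,   0,   3]
Swap R1 ↔ R2
REF = 
  [  1,   0,   3]
  [  0,   3,   6]

No row of the form [0 0 | nonzero], so the system is consistent. Back-substitution gives c₁ = 3, c₂ = 2: w = (3)·v₁ + (2)·v₂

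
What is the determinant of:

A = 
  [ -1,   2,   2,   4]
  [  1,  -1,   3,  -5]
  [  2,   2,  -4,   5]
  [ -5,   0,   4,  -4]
-184

Cofactor expansion along row 1: det(A) = a₁₁M₁₁ - a₁₂M₁₂ + a₁₃M₁₃ - a₁₄M₁₄

M₁₁ = det[[-1, 3, -5]; [2, -4, 5]; [0, 4, -4]]
  = (-1)·((-4)(-4) - (5)(4)) - (3)·((2)(-4) - (5)(0)) + (-5)·((2)(4) - (-4)(0))
  = (-1)(-4) - (3)(-8) + (-5)(8)
  = -12
M₁₂ = det[[1, 3, -5]; [2, -4, 5]; [-5, 4, -4]]
  = (1)·((-4)(-4) - (5)(4)) - (3)·((2)(-4) - (5)(-5)) + (-5)·((2)(4) - (-4)(-5))
  = (1)(-4) - (3)(17) + (-5)(-12)
  = 5
M₁₃ = det[[1, -1, -5]; [2, 2, 5]; [-5, 0, -4]]
  = (1)·((2)(-4) - (5)(0)) - (-1)·((2)(-4) - (5)(-5)) + (-5)·((2)(0) - (2)(-5))
  = (1)(-8) - (-1)(17) + (-5)(10)
  = -41
M₁₄ = det[[1, -1, 3]; [2, 2, -4]; [-5, 0, 4]]
  = (1)·((2)(4) - (-4)(0)) - (-1)·((2)(4) - (-4)(-5)) + (3)·((2)(0) - (2)(-5))
  = (1)(8) - (-1)(-12) + (3)(10)
  = 26

det(A) = (-1)(-12) - (2)(5) + (2)(-41) - (4)(26) = -184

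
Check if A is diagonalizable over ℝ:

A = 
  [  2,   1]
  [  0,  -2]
Yes

tr(A) = 0, det(A) = -4
Characteristic polynomial: λ² - tr(A)λ + det(A) = λ² - 4
λ² - 4 = (λ + 2)(λ - 2)
Eigenvalues: 2, -2
λ=-2: alg. mult. = 1, geom. mult. = 2 - rank(A - (-2)I) = 2 - 1 = 1
λ=2: alg. mult. = 1, geom. mult. = 2 - rank(A - (2)I) = 2 - 1 = 1
Sum of geometric multiplicities equals n, so A has n independent eigenvectors.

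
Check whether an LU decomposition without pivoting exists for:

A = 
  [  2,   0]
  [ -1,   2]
Yes.
A[1,1] = 2 ≠ 0, so Gaussian elimination proceeds without a row swap: multiplier ℓ₂₁ = (-1)/(2) = -1/2, and U[2,2] = 2 - (-1/2)(0) = 2.
L = 
  [   1,    0]
  [-1/2,    1]
U = 
  [  2,   0]
  [  0,   2]
Check row 2 of LU: [(-1/2)(2), (-1/2)(0) + 2] = [-1, 2] = row 2 of A ✓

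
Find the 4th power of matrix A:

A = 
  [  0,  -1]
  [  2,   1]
A² = A·A:
A²[1,1] = (0)(0) + (-1)(2) = -2
A²[1,2] = (0)(-1) + (-1)(1) = -1
A²[2,1] = (2)(0) + (1)(2) = 2
A²[2,2] = (2)(-1) + (1)(1) = -1
A² = 
  [ -2,  -1]
  [  2,  -1]

A^3 = A^2·A:
A^3[1,1] = (-2)(0) + (-1)(2) = -2
A^3[1,2] = (-2)(-1) + (-1)(1) = 1
A^3[2,1] = (2)(0) + (-1)(2) = -2
A^3[2,2] = (2)(-1) + (-1)(1) = -3
A^3 = 
  [ -2,   1]
  [ -2,  -3]

A^4 = A^3·A:
A^4[1,1] = (-2)(0) + (1)(2) = 2
A^4[1,2] = (-2)(-1) + (1)(1) = 3
A^4[2,1] = (-2)(0) + (-3)(2) = -6
A^4[2,2] = (-2)(-1) + (-3)(1) = -1
A^4 = 
  [  2,   3]
  [ -6,  -1]

Therefore
A^4 = 
  [  2,   3]
  [ -6,  -1]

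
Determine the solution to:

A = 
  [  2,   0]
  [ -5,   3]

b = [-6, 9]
x = [-3, -2]

Row reduce the augmented matrix [A|b]:
R2 → R2 + (5/2)·R1
REF = 
  [  2,   0,  -6]
  [  0,   3,  -6]

Back-substitution:
x₂ = (-6) / 3 = -2
x₁ = (-6 - (0)(-2)) / 2 = -3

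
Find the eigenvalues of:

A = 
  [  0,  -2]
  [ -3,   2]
tr(A) = 2, det(A) = -6
Characteristic polynomial: λ² - tr(A)λ + det(A) = λ² - 2λ - 6
λ² - 2λ - 6 = 0  ⇒  λ = (2 ± √((-2)² - 4·(-6)))/2 = (2 ± √(28))/2
  = 1 + √7,  1 - √7

λ = 1 + √7, 1 - √7  (≈ 3.646, -1.646)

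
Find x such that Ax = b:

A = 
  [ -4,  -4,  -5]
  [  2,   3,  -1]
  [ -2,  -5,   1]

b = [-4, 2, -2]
Row reduce the augmented matrix [A|b]:
R2 → R2 + (1/2)·R1
R3 → R3 - (1/2)·R1
R3 → R3 + (3)·R2
REF = 
  [  -4,   -4,   -5,   -4]
  [   0,    1, -7/2,    0]
  [   0,    0,   -7,    0]

Back-substitution:
x₃ = 0 / (-7) = 0
x₂ = (0 - (-7/2)(0)) / 1 = 0
x₁ = (-4 - (-4)(0) - (-5)(0)) / (-4) = 1

x = [1, 0, 0]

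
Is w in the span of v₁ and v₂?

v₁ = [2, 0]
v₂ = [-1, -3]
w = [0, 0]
Yes

Form the augmented matrix and row-reduce:
[v₁|v₂|w] = 
  [  2,  -1,   0]
  [  0,  -3,   0]
(already in echelon form — no row operations needed)

No row of the form [0 0 | nonzero], so the system is consistent. Back-substitution gives c₁ = 0, c₂ = 0: w = (0)·v₁ + (0)·v₂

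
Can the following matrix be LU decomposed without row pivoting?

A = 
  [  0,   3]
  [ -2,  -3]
No.
A[1,1] = 0 but A[2,1] = -2 ≠ 0. Any LU with L unit lower triangular has (LU)[1,1] = U[1,1] and (LU)[2,1] = L[2,1]·U[1,1]; matching A forces U[1,1] = 0, which then forces (LU)[2,1] = 0 ≠ -2. A row swap (pivoting) is required.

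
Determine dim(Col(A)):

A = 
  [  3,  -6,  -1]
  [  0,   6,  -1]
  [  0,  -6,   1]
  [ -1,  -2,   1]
Row reduce:
R4 → R4 + (1/3)·R1
R3 → R3 + (1)·R2
R4 → R4 + (2/3)·R2
REF = 
  [  3,  -6,  -1]
  [  0,   6,  -1]
  [  0,   0,   0]
  [  0,   0,   0]
Pivot columns: 1, 2 → 2 pivots.
dim(Col(A)) = number of pivot columns = 2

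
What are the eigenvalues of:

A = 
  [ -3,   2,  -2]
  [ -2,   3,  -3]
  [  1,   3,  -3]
Characteristic polynomial: det(λI - A) = λ³ + 3λ² + 6λ
The constant term is 0, so λ = 0 is a root: p(λ) = λ(λ² + 3λ + 6)
λ² + 3λ + 6 = 0  ⇒  λ = (-3 ± √((3)² - 4·(6)))/2 = (-3 ± √(-15))/2
  = (-3 + i√15)/2,  (-3 - i√15)/2

λ = 0, (-3 + i√15)/2, (-3 - i√15)/2  (≈ 0, -1.5 + 1.936i, -1.5 - 1.936i)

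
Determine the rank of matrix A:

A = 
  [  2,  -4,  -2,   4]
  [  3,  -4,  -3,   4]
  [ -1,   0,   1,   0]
Row reduce:
R2 → R2 - (3/2)·R1
R3 → R3 + (1/2)·R1
R3 → R3 + (1)·R2
REF = 
  [  2,  -4,  -2,   4]
  [  0,   2,   0,  -2]
  [  0,   0,   0,   0]
Pivot columns: 1, 2 → 2 pivots.

rank(A) = 2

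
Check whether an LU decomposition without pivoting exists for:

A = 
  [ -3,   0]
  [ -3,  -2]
Yes.
A[1,1] = -3 ≠ 0, so Gaussian elimination proceeds without a row swap: multiplier ℓ₂₁ = (-3)/(-3) = 1, and U[2,2] = -2 - (1)(0) = -2.
L = 
  [  1,   0]
  [  1,   1]
U = 
  [ -3,   0]
  [  0,  -2]
Check row 2 of LU: [(1)(-3), (1)(0) + (-2)] = [-3, -2] = row 2 of A ✓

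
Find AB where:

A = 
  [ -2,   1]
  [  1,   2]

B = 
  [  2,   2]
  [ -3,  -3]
A is 2×2 and B is 2×2, so AB is 2×2. Each entry is (row of A)·(column of B):
AB[1,1] = (-2)(2) + (1)(-3) = -7
AB[1,2] = (-2)(2) + (1)(-3) = -7
AB[2,1] = (1)(2) + (2)(-3) = -4
AB[2,2] = (1)(2) + (2)(-3) = -4

AB = 
  [ -7,  -7]
  [ -4,  -4]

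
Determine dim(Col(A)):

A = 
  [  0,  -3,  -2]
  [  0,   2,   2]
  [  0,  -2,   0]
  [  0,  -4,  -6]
Row reduce:
R2 → R2 + (2/3)·R1
R3 → R3 - (2/3)·R1
R4 → R4 - (4/3)·R1
R3 → R3 - (2)·R2
R4 → R4 + (5)·R2
REF = 
  [  0,  -3,  -2]
  [  0,   0, 2/3]
  [  0,   0,   0]
  [  0,   0,   0]
Pivot columns: 2, 3 → 2 pivots.
dim(Col(A)) = number of pivot columns = 2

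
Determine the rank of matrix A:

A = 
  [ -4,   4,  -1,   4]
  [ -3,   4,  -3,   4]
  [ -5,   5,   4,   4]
rank(A) = 3

Row reduce:
R2 → R2 - (3/4)·R1
R3 → R3 - (5/4)·R1
REF = 
  [  -4,    4,   -1,    4]
  [   0,    1, -9/4,    1]
  [   0,    0, 21/4,   -1]
Pivot columns: 1, 2, 3 → 3 pivots.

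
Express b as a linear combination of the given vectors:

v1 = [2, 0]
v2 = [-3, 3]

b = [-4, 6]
c1 = 1, c2 = 2

b = 1·v1 + 2·v2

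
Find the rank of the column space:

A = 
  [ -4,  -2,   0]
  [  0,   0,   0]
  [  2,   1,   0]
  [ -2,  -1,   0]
Row reduce:
R3 → R3 + (1/2)·R1
R4 → R4 - (1/2)·R1
REF = 
  [ -4,  -2,   0]
  [  0,   0,   0]
  [  0,   0,   0]
  [  0,   0,   0]
Pivot columns: 1 → 1 pivot.
dim(Col(A)) = number of pivot columns = 1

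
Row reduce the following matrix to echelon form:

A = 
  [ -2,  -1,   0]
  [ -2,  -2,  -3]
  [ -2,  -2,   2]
Row operations:
R2 → R2 - (1)·R1
R3 → R3 - (1)·R1
R3 → R3 - (1)·R2

Resulting echelon form:
REF = 
  [ -2,  -1,   0]
  [  0,  -1,  -3]
  [  0,   0,   5]

Rank = 3 (number of non-zero pivot rows).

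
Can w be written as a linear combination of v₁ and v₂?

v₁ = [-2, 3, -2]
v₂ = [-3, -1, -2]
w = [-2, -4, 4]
No

Form the augmented matrix and row-reduce:
[v₁|v₂|w] = 
  [ -2,  -3,  -2]
  [  3,  -1,  -4]
  [ -2,  -2,   4]
R2 → R2 + (3/2)·R1
R3 → R3 - (1)·R1
R3 → R3 + (2/11)·R2
REF = 
  [   -2,    -3,    -2]
  [    0, -11/2,    -7]
  [    0,     0, 52/11]

Row 3 reads [0 0 | 52/11], i.e. 0 = 52/11, so the system is inconsistent and w ∉ span{v₁, v₂}.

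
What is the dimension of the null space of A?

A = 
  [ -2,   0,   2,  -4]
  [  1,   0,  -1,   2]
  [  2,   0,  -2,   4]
nullity(A) = 3

Row reduce:
R2 → R2 + (1/2)·R1
R3 → R3 + (1)·R1
REF = 
  [ -2,   0,   2,  -4]
  [  0,   0,   0,   0]
  [  0,   0,   0,   0]
Pivot columns: 1 → 1 pivot.
rank(A) = 1, so nullity(A) = 4 - 1 = 3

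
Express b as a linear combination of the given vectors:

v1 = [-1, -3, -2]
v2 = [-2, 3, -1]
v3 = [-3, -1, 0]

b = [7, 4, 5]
c1 = -2, c2 = -1, c3 = -1

b = -2·v1 + -1·v2 + -1·v3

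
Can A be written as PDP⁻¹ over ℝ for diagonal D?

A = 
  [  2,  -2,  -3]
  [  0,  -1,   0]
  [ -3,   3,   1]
Yes

Characteristic polynomial: det(λI - A) = λ³ - 2λ² - 10λ - 7
Testing integer divisors of the constant term: p(-1) = 0, so (λ + 1) is a factor:
p(λ) = (λ + 1)(λ² - 3λ - 7)
λ² - 3λ - 7 = 0  ⇒  λ = (3 ± √((-3)² - 4·(-7)))/2 = (3 ± √(37))/2
  = (3 + √37)/2,  (3 - √37)/2
Eigenvalues: -1, (3 + √37)/2, (3 - √37)/2  (≈ -1, 4.541, -1.541)
The two irrational eigenvalues are distinct (simple), so each has alg. mult. = geom. mult. = 1.
λ=-1: alg. mult. = 1, geom. mult. = 3 - rank(A - (-1)I) = 3 - 2 = 1
Sum of geometric multiplicities equals n, so A has n independent eigenvectors.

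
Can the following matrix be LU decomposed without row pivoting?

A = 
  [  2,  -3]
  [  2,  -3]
Yes.
A[1,1] = 2 ≠ 0, so Gaussian elimination proceeds without a row swap: multiplier ℓ₂₁ = (2)/(2) = 1, and U[2,2] = -3 - (1)(-3) = 0.
L = 
  [  1,   0]
  [  1,   1]
U = 
  [  2,  -3]
  [  0,   0]
Check row 2 of LU: [(1)(2), (1)(-3) + 0] = [2, -3] = row 2 of A ✓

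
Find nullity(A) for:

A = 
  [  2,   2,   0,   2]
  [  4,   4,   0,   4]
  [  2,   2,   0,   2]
nullity(A) = 3

Row reduce:
R2 → R2 - (2)·R1
R3 → R3 - (1)·R1
REF = 
  [  2,   2,   0,   2]
  [  0,   0,   0,   0]
  [  0,   0,   0,   0]
Pivot columns: 1 → 1 pivot.
rank(A) = 1, so nullity(A) = 4 - 1 = 3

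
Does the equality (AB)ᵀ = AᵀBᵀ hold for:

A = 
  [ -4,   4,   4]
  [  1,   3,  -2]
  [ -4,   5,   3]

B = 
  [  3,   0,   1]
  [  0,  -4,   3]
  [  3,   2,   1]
No

(AB)ᵀ = 
  [  0,  -3,  -3]
  [ -8, -16, -14]
  [ 12,   8,  14]

AᵀBᵀ = 
  [-16, -16, -14]
  [ 17,   3,  23]
  [ 15,  17,  11]

The two matrices differ, so (AB)ᵀ ≠ AᵀBᵀ in general. The correct identity is (AB)ᵀ = BᵀAᵀ.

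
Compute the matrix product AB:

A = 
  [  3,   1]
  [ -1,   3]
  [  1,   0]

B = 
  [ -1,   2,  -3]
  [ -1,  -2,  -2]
AB = 
  [ -4,   4, -11]
  [ -2,  -8,  -3]
  [ -1,   2,  -3]

A is 3×2 and B is 2×3, so AB is 3×3. Each entry is (row of A)·(column of B):
AB[1,1] = (3)(-1) + (1)(-1) = -4
AB[1,2] = (3)(2) + (1)(-2) = 4
AB[1,3] = (3)(-3) + (1)(-2) = -11
AB[2,1] = (-1)(-1) + (3)(-1) = -2
AB[2,2] = (-1)(2) + (3)(-2) = -8
AB[2,3] = (-1)(-3) + (3)(-2) = -3
AB[3,1] = (1)(-1) + (0)(-1) = -1
AB[3,2] = (1)(2) + (0)(-2) = 2
AB[3,3] = (1)(-3) + (0)(-2) = -3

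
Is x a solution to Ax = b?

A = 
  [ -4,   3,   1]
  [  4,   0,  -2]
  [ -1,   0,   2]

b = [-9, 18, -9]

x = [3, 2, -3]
Yes

Ax = [-9, 18, -9] = b ✓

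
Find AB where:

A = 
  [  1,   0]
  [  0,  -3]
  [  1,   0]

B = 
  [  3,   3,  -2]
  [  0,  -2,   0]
A is 3×2 and B is 2×3, so AB is 3×3. Each entry is (row of A)·(column of B):
AB[1,1] = (1)(3) + (0)(0) = 3
AB[1,2] = (1)(3) + (0)(-2) = 3
AB[1,3] = (1)(-2) + (0)(0) = -2
AB[2,1] = (0)(3) + (-3)(0) = 0
AB[2,2] = (0)(3) + (-3)(-2) = 6
AB[2,3] = (0)(-2) + (-3)(0) = 0
AB[3,1] = (1)(3) + (0)(0) = 3
AB[3,2] = (1)(3) + (0)(-2) = 3
AB[3,3] = (1)(-2) + (0)(0) = -2

AB = 
  [  3,   3,  -2]
  [  0,   6,   0]
  [  3,   3,  -2]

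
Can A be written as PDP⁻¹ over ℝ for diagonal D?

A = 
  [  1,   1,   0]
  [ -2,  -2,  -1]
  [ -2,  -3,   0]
Yes

Characteristic polynomial: det(λI - A) = λ³ + λ² - 3λ + 1
Testing integer divisors of the constant term: p(1) = 0, so (λ - 1) is a factor:
p(λ) = (λ - 1)(λ² + 2λ - 1)
λ² + 2λ - 1 = 0  ⇒  λ = (-2 ± √((2)² - 4·(-1)))/2 = (-2 ± √(8))/2
  = -1 + √2,  -1 - √2
Eigenvalues: 1, -1 + √2, -1 - √2  (≈ 1, 0.4142, -2.414)
The two irrational eigenvalues are distinct (simple), so each has alg. mult. = geom. mult. = 1.
λ=1: alg. mult. = 1, geom. mult. = 3 - rank(A - (1)I) = 3 - 2 = 1
Sum of geometric multiplicities equals n, so A has n independent eigenvectors.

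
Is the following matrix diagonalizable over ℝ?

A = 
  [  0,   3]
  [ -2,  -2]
No

tr(A) = -2, det(A) = 6
Characteristic polynomial: λ² - tr(A)λ + det(A) = λ² + 2λ + 6
λ² + 2λ + 6 = 0  ⇒  λ = (-2 ± √((2)² - 4·(6)))/2 = (-2 ± √(-20))/2
  = -1 + i√5,  -1 - i√5
Eigenvalues: -1 + i√5, -1 - i√5  (≈ -1 + 2.236i, -1 - 2.236i)
Has complex eigenvalues (not diagonalizable over ℝ).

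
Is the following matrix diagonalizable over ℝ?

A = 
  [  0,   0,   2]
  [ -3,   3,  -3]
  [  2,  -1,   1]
Yes

Characteristic polynomial: det(λI - A) = λ³ - 4λ² - 4λ + 6
By the rational root theorem any rational root is an integer dividing 6; none of those is a root, so p(λ) has no rational roots and hence (being an irreducible cubic) no repeated roots.
Discriminant of the cubic: Δ = 2804
Δ > 0 ⇒ three distinct real eigenvalues: λ ≈ -1.474, 0.8873, 4.587
Three distinct real eigenvalues, so A has 3 independent eigenvectors.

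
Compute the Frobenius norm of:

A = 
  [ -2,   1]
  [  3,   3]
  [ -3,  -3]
||A||_F = 6.403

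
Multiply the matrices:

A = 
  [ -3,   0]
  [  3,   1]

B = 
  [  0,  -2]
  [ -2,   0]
AB = 
  [  0,   6]
  [ -2,  -6]

A is 2×2 and B is 2×2, so AB is 2×2. Each entry is (row of A)·(column of B):
AB[1,1] = (-3)(0) + (0)(-2) = 0
AB[1,2] = (-3)(-2) + (0)(0) = 6
AB[2,1] = (3)(0) + (1)(-2) = -2
AB[2,2] = (3)(-2) + (1)(0) = -6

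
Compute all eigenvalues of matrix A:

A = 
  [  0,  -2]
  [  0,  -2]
tr(A) = -2, det(A) = 0
Characteristic polynomial: λ² - tr(A)λ + det(A) = λ² + 2λ
λ² + 2λ = λ(λ + 2)

λ = 0, -2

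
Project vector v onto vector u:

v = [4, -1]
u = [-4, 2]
v·u = (4)(-4) + (-1)(2) = -18
u·u = (-4)² + (2)² = 20
proj_u(v) = (v·u / u·u) × u = (-18/20) × u = (-9/10) × u

proj_u(v) = [18/5, -9/5]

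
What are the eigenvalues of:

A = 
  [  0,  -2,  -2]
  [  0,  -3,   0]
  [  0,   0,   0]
λ = 0, 0, -3

Characteristic polynomial: det(λI - A) = λ³ + 3λ²
The constant term is 0, so λ = 0 is a root: p(λ) = λ(λ² + 3λ)
λ² + 3λ = λ(λ + 3)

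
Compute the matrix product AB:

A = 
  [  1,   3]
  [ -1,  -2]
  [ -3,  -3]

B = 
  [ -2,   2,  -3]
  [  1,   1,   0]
AB = 
  [  1,   5,  -3]
  [  0,  -4,   3]
  [  3,  -9,   9]

A is 3×2 and B is 2×3, so AB is 3×3. Each entry is (row of A)·(column of B):
AB[1,1] = (1)(-2) + (3)(1) = 1
AB[1,2] = (1)(2) + (3)(1) = 5
AB[1,3] = (1)(-3) + (3)(0) = -3
AB[2,1] = (-1)(-2) + (-2)(1) = 0
AB[2,2] = (-1)(2) + (-2)(1) = -4
AB[2,3] = (-1)(-3) + (-2)(0) = 3
AB[3,1] = (-3)(-2) + (-3)(1) = 3
AB[3,2] = (-3)(2) + (-3)(1) = -9
AB[3,3] = (-3)(-3) + (-3)(0) = 9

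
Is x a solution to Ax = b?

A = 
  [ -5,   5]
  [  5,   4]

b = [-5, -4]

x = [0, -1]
Yes

Ax = [-5, -4] = b ✓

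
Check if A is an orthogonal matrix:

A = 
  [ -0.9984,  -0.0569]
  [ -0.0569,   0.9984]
Yes

AᵀA = 
  [  1,   0]
  [  0,   1]
≈ I (equal to I up to the 4-dp rounding of the entries)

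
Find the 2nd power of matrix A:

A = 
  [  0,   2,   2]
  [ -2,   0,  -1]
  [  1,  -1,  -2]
A² = A·A:
A²[1,1] = (0)(0) + (2)(-2) + (2)(1) = -2
A²[1,2] = (0)(2) + (2)(0) + (2)(-1) = -2
A²[1,3] = (0)(2) + (2)(-1) + (2)(-2) = -6
A²[2,1] = (-2)(0) + (0)(-2) + (-1)(1) = -1
A²[2,2] = (-2)(2) + (0)(0) + (-1)(-1) = -3
A²[2,3] = (-2)(2) + (0)(-1) + (-1)(-2) = -2
A²[3,1] = (1)(0) + (-1)(-2) + (-2)(1) = 0
A²[3,2] = (1)(2) + (-1)(0) + (-2)(-1) = 4
A²[3,3] = (1)(2) + (-1)(-1) + (-2)(-2) = 7
A² = 
  [ -2,  -2,  -6]
  [ -1,  -3,  -2]
  [  0,   4,   7]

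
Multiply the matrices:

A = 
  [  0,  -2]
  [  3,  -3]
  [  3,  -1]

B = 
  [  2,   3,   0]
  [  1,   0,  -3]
AB = 
  [ -2,   0,   6]
  [  3,   9,   9]
  [  5,   9,   3]

A is 3×2 and B is 2×3, so AB is 3×3. Each entry is (row of A)·(column of B):
AB[1,1] = (0)(2) + (-2)(1) = -2
AB[1,2] = (0)(3) + (-2)(0) = 0
AB[1,3] = (0)(0) + (-2)(-3) = 6
AB[2,1] = (3)(2) + (-3)(1) = 3
AB[2,2] = (3)(3) + (-3)(0) = 9
AB[2,3] = (3)(0) + (-3)(-3) = 9
AB[3,1] = (3)(2) + (-1)(1) = 5
AB[3,2] = (3)(3) + (-1)(0) = 9
AB[3,3] = (3)(0) + (-1)(-3) = 3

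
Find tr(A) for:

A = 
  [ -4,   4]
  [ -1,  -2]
-6

tr(A) = -4 + -2 = -6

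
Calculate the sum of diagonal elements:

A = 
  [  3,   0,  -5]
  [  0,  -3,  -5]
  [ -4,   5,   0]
0

tr(A) = 3 + -3 + 0 = 0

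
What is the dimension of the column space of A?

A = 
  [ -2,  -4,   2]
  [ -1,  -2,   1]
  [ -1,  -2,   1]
dim(Col(A)) = 1

Row reduce:
R2 → R2 - (1/2)·R1
R3 → R3 - (1/2)·R1
REF = 
  [ -2,  -4,   2]
  [  0,   0,   0]
  [  0,   0,   0]
Pivot columns: 1 → 1 pivot.
dim(Col(A)) = number of pivot columns = 1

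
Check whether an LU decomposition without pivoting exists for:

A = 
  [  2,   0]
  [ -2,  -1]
Yes.
A[1,1] = 2 ≠ 0, so Gaussian elimination proceeds without a row swap: multiplier ℓ₂₁ = (-2)/(2) = -1, and U[2,2] = -1 - (-1)(0) = -1.
L = 
  [  1,   0]
  [ -1,   1]
U = 
  [  2,   0]
  [  0,  -1]
Check row 2 of LU: [(-1)(2), (-1)(0) + (-1)] = [-2, -1] = row 2 of A ✓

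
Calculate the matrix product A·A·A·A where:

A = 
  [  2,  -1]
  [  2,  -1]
A² = A·A:
A²[1,1] = (2)(2) + (-1)(2) = 2
A²[1,2] = (2)(-1) + (-1)(-1) = -1
A²[2,1] = (2)(2) + (-1)(2) = 2
A²[2,2] = (2)(-1) + (-1)(-1) = -1
A² = 
  [  2,  -1]
  [  2,  -1]

A^3 = A^2·A:
A^3[1,1] = (2)(2) + (-1)(2) = 2
A^3[1,2] = (2)(-1) + (-1)(-1) = -1
A^3[2,1] = (2)(2) + (-1)(2) = 2
A^3[2,2] = (2)(-1) + (-1)(-1) = -1
A^3 = 
  [  2,  -1]
  [  2,  -1]

A^4 = A^3·A:
A^4[1,1] = (2)(2) + (-1)(2) = 2
A^4[1,2] = (2)(-1) + (-1)(-1) = -1
A^4[2,1] = (2)(2) + (-1)(2) = 2
A^4[2,2] = (2)(-1) + (-1)(-1) = -1
A^4 = 
  [  2,  -1]
  [  2,  -1]

Therefore
A^4 = 
  [  2,  -1]
  [  2,  -1]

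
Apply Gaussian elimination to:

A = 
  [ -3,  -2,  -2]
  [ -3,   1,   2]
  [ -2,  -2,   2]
Row operations:
R2 → R2 - (1)·R1
R3 → R3 - (2/3)·R1
R3 → R3 + (2/9)·R2

Resulting echelon form:
REF = 
  [  -3,   -2,   -2]
  [   0,    3,    4]
  [   0,    0, 38/9]

Rank = 3 (number of non-zero pivot rows).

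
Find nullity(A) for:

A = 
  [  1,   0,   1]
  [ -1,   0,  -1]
nullity(A) = 2

Row reduce:
R2 → R2 + (1)·R1
REF = 
  [  1,   0,   1]
  [  0,   0,   0]
Pivot columns: 1 → 1 pivot.
rank(A) = 1, so nullity(A) = 3 - 1 = 2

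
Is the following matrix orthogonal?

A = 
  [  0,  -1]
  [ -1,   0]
Yes

AᵀA = 
  [  1,   0]
  [  0,   1]
= I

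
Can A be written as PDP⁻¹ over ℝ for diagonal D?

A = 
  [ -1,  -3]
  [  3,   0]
No

tr(A) = -1, det(A) = 9
Characteristic polynomial: λ² - tr(A)λ + det(A) = λ² + λ + 9
λ² + λ + 9 = 0  ⇒  λ = (-1 ± √((1)² - 4·(9)))/2 = (-1 ± √(-35))/2
  = (-1 + i√35)/2,  (-1 - i√35)/2
Eigenvalues: (-1 + i√35)/2, (-1 - i√35)/2  (≈ -0.5 + 2.958i, -0.5 - 2.958i)
Has complex eigenvalues (not diagonalizable over ℝ).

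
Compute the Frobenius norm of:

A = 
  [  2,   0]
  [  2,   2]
||A||_F = 3.464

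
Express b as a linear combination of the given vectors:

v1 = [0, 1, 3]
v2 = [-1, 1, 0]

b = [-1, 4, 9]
c1 = 3, c2 = 1

b = 3·v1 + 1·v2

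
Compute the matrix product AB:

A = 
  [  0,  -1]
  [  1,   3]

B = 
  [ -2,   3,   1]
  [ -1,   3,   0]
AB = 
  [  1,  -3,   0]
  [ -5,  12,   1]

A is 2×2 and B is 2×3, so AB is 2×3. Each entry is (row of A)·(column of B):
AB[1,1] = (0)(-2) + (-1)(-1) = 1
AB[1,2] = (0)(3) + (-1)(3) = -3
AB[1,3] = (0)(1) + (-1)(0) = 0
AB[2,1] = (1)(-2) + (3)(-1) = -5
AB[2,2] = (1)(3) + (3)(3) = 12
AB[2,3] = (1)(1) + (3)(0) = 1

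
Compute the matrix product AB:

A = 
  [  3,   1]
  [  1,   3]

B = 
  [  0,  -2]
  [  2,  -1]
AB = 
  [  2,  -7]
  [  6,  -5]

A is 2×2 and B is 2×2, so AB is 2×2. Each entry is (row of A)·(column of B):
AB[1,1] = (3)(0) + (1)(2) = 2
AB[1,2] = (3)(-2) + (1)(-1) = -7
AB[2,1] = (1)(0) + (3)(2) = 6
AB[2,2] = (1)(-2) + (3)(-1) = -5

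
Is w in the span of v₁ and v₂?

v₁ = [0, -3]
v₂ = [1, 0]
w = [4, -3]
Yes

Form the augmented matrix and row-reduce:
[v₁|v₂|w] = 
  [  0,   1,   4]
  [ -3,   0,  -3]
Swap R1 ↔ R2
REF = 
  [ -3,   0,  -3]
  [  0,   1,   4]

No row of the form [0 0 | nonzero], so the system is consistent. Back-substitution gives c₁ = 1, c₂ = 4: w = (1)·v₁ + (4)·v₂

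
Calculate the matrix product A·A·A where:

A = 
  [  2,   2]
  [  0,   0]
A^3 = 
  [  8,   8]
  [  0,   0]

A² = A·A:
A²[1,1] = (2)(2) + (2)(0) = 4
A²[1,2] = (2)(2) + (2)(0) = 4
A²[2,1] = (0)(2) + (0)(0) = 0
A²[2,2] = (0)(2) + (0)(0) = 0
A² = 
  [  4,   4]
  [  0,   0]

A^3 = A^2·A:
A^3[1,1] = (4)(2) + (4)(0) = 8
A^3[1,2] = (4)(2) + (4)(0) = 8
A^3[2,1] = (0)(2) + (0)(0) = 0
A^3[2,2] = (0)(2) + (0)(0) = 0
A^3 = 
  [  8,   8]
  [  0,   0]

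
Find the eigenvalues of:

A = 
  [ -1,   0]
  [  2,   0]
λ = 0, -1

tr(A) = -1, det(A) = 0
Characteristic polynomial: λ² - tr(A)λ + det(A) = λ² + λ
λ² + λ = λ(λ + 1)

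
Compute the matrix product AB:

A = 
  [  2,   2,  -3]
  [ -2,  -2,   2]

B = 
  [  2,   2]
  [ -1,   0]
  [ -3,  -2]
A is 2×3 and B is 3×2, so AB is 2×2. Each entry is (row of A)·(column of B):
AB[1,1] = (2)(2) + (2)(-1) + (-3)(-3) = 11
AB[1,2] = (2)(2) + (2)(0) + (-3)(-2) = 10
AB[2,1] = (-2)(2) + (-2)(-1) + (2)(-3) = -8
AB[2,2] = (-2)(2) + (-2)(0) + (2)(-2) = -8

AB = 
  [ 11,  10]
  [ -8,  -8]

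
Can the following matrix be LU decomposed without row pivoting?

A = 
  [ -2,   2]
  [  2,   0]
Yes.
A[1,1] = -2 ≠ 0, so Gaussian elimination proceeds without a row swap: multiplier ℓ₂₁ = (2)/(-2) = -1, and U[2,2] = 0 - (-1)(2) = 2.
L = 
  [  1,   0]
  [ -1,   1]
U = 
  [ -2,   2]
  [  0,   2]
Check row 2 of LU: [(-1)(-2), (-1)(2) + 2] = [2, 0] = row 2 of A ✓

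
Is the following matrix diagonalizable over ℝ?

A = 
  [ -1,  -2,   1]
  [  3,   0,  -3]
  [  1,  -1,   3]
No

Characteristic polynomial: det(λI - A) = λ³ - 2λ² - λ - 24
By the rational root theorem any rational root is an integer dividing 24; none of those is a root, so p(λ) has no rational roots and hence (being an irreducible cubic) no repeated roots.
Discriminant of the cubic: Δ = -17176
Δ < 0 ⇒ one real eigenvalue and a complex-conjugate pair: λ ≈ 3.865, -0.9326 + 2.311i, -0.9326 - 2.311i
Has complex eigenvalues (not diagonalizable over ℝ).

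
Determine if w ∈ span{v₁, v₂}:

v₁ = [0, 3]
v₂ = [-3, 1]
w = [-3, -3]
Yes

Form the augmented matrix and row-reduce:
[v₁|v₂|w] = 
  [  0,  -3,  -3]
  [  3,   1,  -3]
Swap R1 ↔ R2
REF = 
  [  3,   1,  -3]
  [  0,  -3,  -3]

No row of the form [0 0 | nonzero], so the system is consistent. Back-substitution gives c₁ = -4/3, c₂ = 1: w = (-4/3)·v₁ + (1)·v₂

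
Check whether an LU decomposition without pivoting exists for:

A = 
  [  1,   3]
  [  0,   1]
Yes.
A[1,1] = 1 ≠ 0, so Gaussian elimination proceeds without a row swap: multiplier ℓ₂₁ = (0)/(1) = 0, and U[2,2] = 1 - (0)(3) = 1.
L = 
  [  1,   0]
  [  0,   1]
U = 
  [  1,   3]
  [  0,   1]
Check row 2 of LU: [(0)(1), (0)(3) + 1] = [0, 1] = row 2 of A ✓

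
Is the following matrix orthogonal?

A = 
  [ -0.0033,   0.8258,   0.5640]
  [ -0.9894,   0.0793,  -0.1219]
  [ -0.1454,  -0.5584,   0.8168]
Yes

AᵀA = 
  [  1.0001,   0,   0]
  [  0,   1,   0]
  [  0,   0,   1.0001]
≈ I (equal to I up to the 4-dp rounding of the entries)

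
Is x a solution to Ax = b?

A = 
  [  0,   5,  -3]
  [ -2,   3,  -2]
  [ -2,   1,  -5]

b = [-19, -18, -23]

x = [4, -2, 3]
No

Ax = [-19, -20, -25] ≠ b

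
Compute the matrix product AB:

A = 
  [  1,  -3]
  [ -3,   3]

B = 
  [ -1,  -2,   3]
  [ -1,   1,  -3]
AB = 
  [  2,  -5,  12]
  [  0,   9, -18]

A is 2×2 and B is 2×3, so AB is 2×3. Each entry is (row of A)·(column of B):
AB[1,1] = (1)(-1) + (-3)(-1) = 2
AB[1,2] = (1)(-2) + (-3)(1) = -5
AB[1,3] = (1)(3) + (-3)(-3) = 12
AB[2,1] = (-3)(-1) + (3)(-1) = 0
AB[2,2] = (-3)(-2) + (3)(1) = 9
AB[2,3] = (-3)(3) + (3)(-3) = -18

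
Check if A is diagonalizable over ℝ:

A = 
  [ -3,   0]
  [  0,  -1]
Yes

tr(A) = -4, det(A) = 3
Characteristic polynomial: λ² - tr(A)λ + det(A) = λ² + 4λ + 3
λ² + 4λ + 3 = (λ + 3)(λ + 1)
Eigenvalues: -1, -3
λ=-3: alg. mult. = 1, geom. mult. = 2 - rank(A - (-3)I) = 2 - 1 = 1
λ=-1: alg. mult. = 1, geom. mult. = 2 - rank(A - (-1)I) = 2 - 1 = 1
Sum of geometric multiplicities equals n, so A has n independent eigenvectors.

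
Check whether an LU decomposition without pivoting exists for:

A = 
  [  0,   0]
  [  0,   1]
Yes.
The first column is zero, so A is already upper triangular: L = I, U = A.
L = 
  [  1,   0]
  [  0,   1]
U = 
  [  0,   0]
  [  0,   1]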